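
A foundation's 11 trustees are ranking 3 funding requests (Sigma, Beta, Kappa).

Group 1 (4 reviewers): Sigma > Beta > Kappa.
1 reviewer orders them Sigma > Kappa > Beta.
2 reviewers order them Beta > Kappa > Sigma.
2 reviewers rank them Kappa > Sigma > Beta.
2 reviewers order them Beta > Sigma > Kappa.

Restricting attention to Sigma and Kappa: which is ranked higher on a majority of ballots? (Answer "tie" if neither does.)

Sigma

Ballots ranking Sigma above Kappa: 4 + 1 + 2 = 7.
Ballots ranking Kappa above Sigma: 11 − 7 = 4.
Sigma wins the head-to-head 7–4.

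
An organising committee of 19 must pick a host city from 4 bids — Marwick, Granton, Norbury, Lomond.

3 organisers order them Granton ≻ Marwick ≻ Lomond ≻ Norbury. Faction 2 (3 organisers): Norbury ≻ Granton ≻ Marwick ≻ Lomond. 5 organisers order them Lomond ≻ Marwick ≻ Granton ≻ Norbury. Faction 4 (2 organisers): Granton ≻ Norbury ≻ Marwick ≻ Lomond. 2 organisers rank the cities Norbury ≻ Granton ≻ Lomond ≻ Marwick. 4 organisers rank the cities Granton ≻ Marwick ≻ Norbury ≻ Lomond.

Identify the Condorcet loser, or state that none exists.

Lomond

Pairwise majorities:
Marwick vs Granton: 5 to 14, Granton.
Marwick vs Norbury: 12 to 7, Marwick.
Marwick vs Lomond: 3+3+2+4 = 12 for Marwick, 7 for Lomond — Marwick by 12–7.
Granton–Norbury: Granton 14–5.
Granton vs Lomond: Granton is ranked higher on 3+3+2+2+4 = 14 ballots, Lomond on 5. Granton wins 14–5.
Norbury vs Lomond: Norbury is ranked higher on 3+2+2+4 = 11 ballots, Lomond on 8. Norbury wins 11–8.
Lomond loses to every other city — it is the Condorcet loser.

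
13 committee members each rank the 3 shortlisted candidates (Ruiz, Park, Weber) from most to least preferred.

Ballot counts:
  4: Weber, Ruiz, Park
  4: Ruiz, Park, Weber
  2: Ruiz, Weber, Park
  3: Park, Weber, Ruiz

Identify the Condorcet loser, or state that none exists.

none

Pairwise majorities:
Ruiz vs Park: Ruiz preferred on 4+4+2 = 10 ballots; Ruiz wins 10–3.
Ruiz vs Weber: Weber wins 7–6.
Park–Weber: Park 7–6.
Every candidate wins at least one matchup (Ruiz beats Park; Park beats Weber; Weber beats Ruiz), so there is no Condorcet loser.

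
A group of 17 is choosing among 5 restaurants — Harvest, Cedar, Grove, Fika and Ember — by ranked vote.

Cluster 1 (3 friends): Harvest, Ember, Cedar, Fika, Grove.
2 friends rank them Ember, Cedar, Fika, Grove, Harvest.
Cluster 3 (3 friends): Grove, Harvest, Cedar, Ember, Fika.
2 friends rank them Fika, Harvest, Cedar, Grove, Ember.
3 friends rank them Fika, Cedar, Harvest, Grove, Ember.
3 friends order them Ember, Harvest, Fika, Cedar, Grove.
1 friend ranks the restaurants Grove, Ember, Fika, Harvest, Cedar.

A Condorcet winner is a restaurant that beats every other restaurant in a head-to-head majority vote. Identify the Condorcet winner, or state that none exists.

Pairwise majorities:
Harvest vs Cedar: Harvest, 12–5.
Harvest–Grove: Harvest 11–6.
Harvest vs Fika: Harvest wins 9–8.
Harvest–Ember: Harvest 11–6.
Cedar–Grove: Cedar 13–4.
Cedar vs Fika: Fika wins 9–8.
Cedar vs Ember: Ember wins 9–8.
Grove vs Fika: Fika, 13–4.
Grove vs Ember: Grove, 9–8.
Fika vs Ember: Ember wins 12–5.
Harvest wins every pairwise contest, so Harvest is the Condorcet winner.

Harvest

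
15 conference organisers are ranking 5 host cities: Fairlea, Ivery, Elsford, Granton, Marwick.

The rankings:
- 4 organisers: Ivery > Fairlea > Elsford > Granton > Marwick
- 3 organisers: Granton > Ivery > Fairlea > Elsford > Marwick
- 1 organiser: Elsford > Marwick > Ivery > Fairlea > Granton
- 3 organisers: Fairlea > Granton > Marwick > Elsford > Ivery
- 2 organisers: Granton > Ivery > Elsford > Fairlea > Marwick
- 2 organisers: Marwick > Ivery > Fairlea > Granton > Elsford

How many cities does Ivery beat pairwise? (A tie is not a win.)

Ivery against each rival (15 organisers):
Ivery vs Fairlea: 12 to 3, Ivery.
Ivery vs Elsford: Ivery preferred on 4+3+2+2 = 11 ballots; Ivery wins 11–4.
Ivery–Granton: Granton 8–7.
Ivery–Marwick: Ivery 9–6.
Ivery beats Fairlea, Elsford, Marwick; loses to Granton — 3 pairwise wins.

3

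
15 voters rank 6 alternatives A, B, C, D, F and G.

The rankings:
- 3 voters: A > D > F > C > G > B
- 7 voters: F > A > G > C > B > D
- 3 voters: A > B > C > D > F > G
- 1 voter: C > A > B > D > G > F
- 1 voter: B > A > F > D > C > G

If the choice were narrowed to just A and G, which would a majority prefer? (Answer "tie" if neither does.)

Ballots ranking A above G: 3 + 7 + 3 + 1 + 1 = 15.
Ballots ranking G above A: 15 − 15 = 0.
A wins the head-to-head 15–0.

A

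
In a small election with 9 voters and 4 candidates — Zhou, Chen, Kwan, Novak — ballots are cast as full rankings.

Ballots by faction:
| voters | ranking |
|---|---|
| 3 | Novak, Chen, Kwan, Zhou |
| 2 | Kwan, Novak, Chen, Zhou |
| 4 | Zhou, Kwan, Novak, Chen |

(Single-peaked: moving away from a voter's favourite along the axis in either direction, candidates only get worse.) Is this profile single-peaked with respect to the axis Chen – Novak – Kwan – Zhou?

Axis positions: Chen=1, Novak=2, Kwan=3, Zhou=4.
Faction 1 (peak Novak at position 2): ranking walks positions 2-1-3-4, expanding outward from the peak — single-peaked.
Faction 2 (peak Kwan at position 3): ranking walks positions 3-2-1-4, expanding outward from the peak — single-peaked.
Faction 3 (peak Zhou at position 4): ranking walks positions 4-3-2-1, expanding outward from the peak — single-peaked.
Every ranking is single-peaked on this axis.

yes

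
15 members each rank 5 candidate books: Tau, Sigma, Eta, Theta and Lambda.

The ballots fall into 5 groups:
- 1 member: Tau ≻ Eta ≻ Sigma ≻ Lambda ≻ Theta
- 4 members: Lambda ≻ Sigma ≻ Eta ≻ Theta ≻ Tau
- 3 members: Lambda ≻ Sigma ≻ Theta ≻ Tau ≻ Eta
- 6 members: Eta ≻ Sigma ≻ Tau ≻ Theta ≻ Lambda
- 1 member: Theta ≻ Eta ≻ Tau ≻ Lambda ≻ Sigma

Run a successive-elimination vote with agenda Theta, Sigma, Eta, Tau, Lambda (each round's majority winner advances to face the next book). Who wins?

Round 1: Theta vs Sigma — 1–14, Sigma advances.
Round 2: Sigma vs Eta — 7–8, Eta advances.
Round 3: Eta vs Tau — 11–4, Eta advances.
Round 4: Eta vs Lambda — 8–7, Eta advances.
The agenda winner is Eta.

Eta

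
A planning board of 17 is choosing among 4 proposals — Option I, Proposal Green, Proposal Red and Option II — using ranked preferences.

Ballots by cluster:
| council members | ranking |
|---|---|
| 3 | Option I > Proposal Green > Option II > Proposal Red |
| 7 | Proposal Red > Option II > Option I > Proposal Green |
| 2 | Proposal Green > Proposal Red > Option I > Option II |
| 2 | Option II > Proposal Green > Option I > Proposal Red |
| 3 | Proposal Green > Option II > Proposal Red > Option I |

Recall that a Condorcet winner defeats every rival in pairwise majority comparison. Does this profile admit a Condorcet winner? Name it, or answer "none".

none

Check each pair by majority over 17 ballots:
Option I vs Proposal Green: 3+7 = 10 for Option I, 7 for Proposal Green — Option I by 10–7.
Option I vs Proposal Red: Proposal Red, 12–5.
Option I–Option II: Option II 12–5.
Proposal Green vs Proposal Red: Proposal Green preferred on 3+2+2+3 = 10 ballots; Proposal Green wins 10–7.
Proposal Green vs Option II: 3+2+3 = 8 for Proposal Green, 9 for Option II — Option II by 9–8.
Proposal Red–Option II: Proposal Red 9–8.
Every option loses at least once (Option I loses to Proposal Red; Proposal Green loses to Option I; Proposal Red loses to Proposal Green; Option II loses to Proposal Red). The majority relation contains the cycle Option I beats Proposal Green beats Proposal Red beats Option I, so there is no Condorcet winner.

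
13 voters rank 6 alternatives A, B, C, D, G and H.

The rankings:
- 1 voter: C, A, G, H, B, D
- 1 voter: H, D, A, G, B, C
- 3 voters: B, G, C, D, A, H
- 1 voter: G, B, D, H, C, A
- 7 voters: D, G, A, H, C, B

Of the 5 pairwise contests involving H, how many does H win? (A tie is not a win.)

2

H against each rival (13 voters):
H vs A: A wins 11–2.
H vs B: 1+1+7 = 9 for H, 4 for B — H by 9–4.
H vs C: H preferred on 1+1+7 = 9 ballots; H wins 9–4.
H vs D: D, 11–2.
H vs G: 1 to 12, G.
H beats B, C; loses to A, D, G — 2 pairwise wins.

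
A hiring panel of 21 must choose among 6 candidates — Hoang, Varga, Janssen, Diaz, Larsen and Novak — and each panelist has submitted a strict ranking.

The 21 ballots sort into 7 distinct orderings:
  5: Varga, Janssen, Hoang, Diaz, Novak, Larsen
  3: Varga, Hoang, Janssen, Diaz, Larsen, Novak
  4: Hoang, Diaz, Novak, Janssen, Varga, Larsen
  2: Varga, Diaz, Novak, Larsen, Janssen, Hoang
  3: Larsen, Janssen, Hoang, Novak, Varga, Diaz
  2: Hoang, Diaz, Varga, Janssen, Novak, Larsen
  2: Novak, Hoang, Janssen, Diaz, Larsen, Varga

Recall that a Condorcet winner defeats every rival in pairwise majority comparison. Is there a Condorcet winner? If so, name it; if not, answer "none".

Hoang

Check each pair by majority over 21 ballots:
Hoang vs Varga: 4+3+2+2 = 11 for Hoang, 10 for Varga — Hoang by 11–10.
Hoang vs Janssen: 3+4+2+2 = 11 for Hoang, 10 for Janssen — Hoang by 11–10.
Hoang vs Diaz: 19 to 2, Hoang.
Hoang vs Larsen: 16 to 5, Hoang.
Hoang vs Novak: Hoang preferred on 5+3+4+3+2 = 17 ballots; Hoang wins 17–4.
Varga vs Janssen: 12 to 9, Varga.
Varga vs Diaz: 13 to 8, Varga.
Varga vs Larsen: Varga is ranked higher on 5+3+4+2+2 = 16 ballots, Larsen on 5. Varga wins 16–5.
Varga vs Novak: 12 to 9, Varga.
Janssen vs Diaz: Janssen preferred on 5+3+3+2 = 13 ballots; Janssen wins 13–8.
Janssen vs Larsen: 5+3+4+2+2 = 16 for Janssen, 5 for Larsen — Janssen by 16–5.
Janssen vs Novak: Janssen preferred on 5+3+3+2 = 13 ballots; Janssen wins 13–8.
Diaz vs Larsen: 5+3+4+2+2+2 = 18 for Diaz, 3 for Larsen — Diaz by 18–3.
Diaz vs Novak: Diaz preferred on 5+3+4+2+2 = 16 ballots; Diaz wins 16–5.
Larsen vs Novak: 6 to 15, Novak.
Hoang beats each of Varga, Janssen, Diaz, Larsen, Novak — Hoang is the Condorcet winner.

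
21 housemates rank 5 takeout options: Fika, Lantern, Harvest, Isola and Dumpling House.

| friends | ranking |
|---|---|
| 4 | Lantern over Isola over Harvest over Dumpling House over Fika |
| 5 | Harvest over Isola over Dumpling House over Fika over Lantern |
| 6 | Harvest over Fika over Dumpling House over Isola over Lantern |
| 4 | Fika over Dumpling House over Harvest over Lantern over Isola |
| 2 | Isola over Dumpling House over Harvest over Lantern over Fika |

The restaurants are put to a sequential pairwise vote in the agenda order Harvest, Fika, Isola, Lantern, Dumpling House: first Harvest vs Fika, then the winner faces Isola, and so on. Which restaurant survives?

Harvest

Round 1: Harvest vs Fika — 17–4, Harvest advances.
Round 2: Harvest vs Isola — 15–6, Harvest advances.
Round 3: Harvest vs Lantern — 17–4, Harvest advances.
Round 4: Harvest vs Dumpling House — 15–6, Harvest advances.
Harvest survives the agenda.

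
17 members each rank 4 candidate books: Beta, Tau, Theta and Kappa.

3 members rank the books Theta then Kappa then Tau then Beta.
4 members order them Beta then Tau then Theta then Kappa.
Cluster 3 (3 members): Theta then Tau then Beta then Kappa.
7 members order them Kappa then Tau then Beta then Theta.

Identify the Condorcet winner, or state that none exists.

none

Head-to-head results (17 members):
Beta vs Tau: Tau, 13–4.
Beta vs Theta: Beta wins 11–6.
Beta vs Kappa: Kappa wins 10–7.
Tau vs Theta: Tau wins 11–6.
Tau vs Kappa: Kappa wins 10–7.
Theta vs Kappa: Theta wins 10–7.
Each book drops at least one matchup (Beta loses to Tau; Tau loses to Kappa; Theta loses to Beta; Kappa loses to Theta); the cycle Beta > Theta > Kappa > Beta rules out a Condorcet winner.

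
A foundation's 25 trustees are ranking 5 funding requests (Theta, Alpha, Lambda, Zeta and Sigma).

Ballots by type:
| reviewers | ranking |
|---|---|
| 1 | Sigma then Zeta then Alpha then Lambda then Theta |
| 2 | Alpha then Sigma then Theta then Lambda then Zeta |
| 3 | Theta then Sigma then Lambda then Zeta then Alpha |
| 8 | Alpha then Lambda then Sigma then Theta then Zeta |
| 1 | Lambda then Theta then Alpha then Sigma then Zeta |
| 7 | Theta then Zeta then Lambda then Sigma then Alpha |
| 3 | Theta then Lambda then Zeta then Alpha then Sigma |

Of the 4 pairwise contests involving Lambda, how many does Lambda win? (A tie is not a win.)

3

Lambda against each rival (25 reviewers):
Lambda vs Theta: Lambda is ranked higher on 1+8+1 = 10 ballots, Theta on 15. Theta wins 15–10.
Lambda vs Alpha: Lambda, 14–11.
Lambda vs Zeta: Lambda wins 17–8.
Lambda vs Sigma: Lambda, 19–6.
Lambda beats Alpha, Zeta, Sigma; loses to Theta — 3 pairwise wins.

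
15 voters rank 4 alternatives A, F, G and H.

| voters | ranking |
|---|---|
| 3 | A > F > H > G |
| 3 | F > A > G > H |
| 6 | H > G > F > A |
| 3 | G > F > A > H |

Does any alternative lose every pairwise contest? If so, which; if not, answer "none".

none

Head-to-head results (15 voters):
A vs F: 3 to 12, F.
A vs G: 3+3 = 6 for A, 9 for G — G by 9–6.
A vs H: A preferred on 3+3+3 = 9 ballots; A wins 9–6.
F vs G: G, 9–6.
F vs H: 3+3+3 = 9 for F, 6 for H — F by 9–6.
G vs H: G is ranked higher on 3+3 = 6 ballots, H on 9. H wins 9–6.
No alternative is winless: A beats H; F beats A; G beats A; H beats G. There is no Condorcet loser.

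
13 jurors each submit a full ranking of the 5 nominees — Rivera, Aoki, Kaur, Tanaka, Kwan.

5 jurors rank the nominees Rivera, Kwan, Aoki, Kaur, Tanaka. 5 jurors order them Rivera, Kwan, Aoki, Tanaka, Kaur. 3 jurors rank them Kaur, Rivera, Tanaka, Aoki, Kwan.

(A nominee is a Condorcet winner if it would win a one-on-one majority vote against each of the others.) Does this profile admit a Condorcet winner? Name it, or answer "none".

Rivera

Pairwise majorities:
Rivera vs Aoki: Rivera, 13–0.
Rivera vs Kaur: Rivera, 10–3.
Rivera vs Tanaka: Rivera, 13–0.
Rivera vs Kwan: Rivera wins 13–0.
Aoki–Kaur: Aoki 10–3.
Aoki vs Tanaka: Aoki wins 10–3.
Aoki vs Kwan: Kwan wins 10–3.
Kaur vs Tanaka: Kaur wins 8–5.
Kaur–Kwan: Kwan 10–3.
Tanaka vs Kwan: Kwan wins 10–3.
Only Rivera has no losses; Rivera is the Condorcet winner.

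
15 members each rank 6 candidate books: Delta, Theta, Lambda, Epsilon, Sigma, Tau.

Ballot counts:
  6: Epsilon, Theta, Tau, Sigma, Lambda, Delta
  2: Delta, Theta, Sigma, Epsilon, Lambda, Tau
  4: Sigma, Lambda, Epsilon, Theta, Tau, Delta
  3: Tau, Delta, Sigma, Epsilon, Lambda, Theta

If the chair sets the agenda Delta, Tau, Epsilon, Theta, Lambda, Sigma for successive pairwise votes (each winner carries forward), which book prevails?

Round 1: Delta vs Tau — 2–13, Tau advances.
Round 2: Tau vs Epsilon — 3–12, Epsilon advances.
Round 3: Epsilon vs Theta — 13–2, Epsilon advances.
Round 4: Epsilon vs Lambda — 11–4, Epsilon advances.
Round 5: Epsilon vs Sigma — 6–9, Sigma advances.
The agenda winner is Sigma.

Sigma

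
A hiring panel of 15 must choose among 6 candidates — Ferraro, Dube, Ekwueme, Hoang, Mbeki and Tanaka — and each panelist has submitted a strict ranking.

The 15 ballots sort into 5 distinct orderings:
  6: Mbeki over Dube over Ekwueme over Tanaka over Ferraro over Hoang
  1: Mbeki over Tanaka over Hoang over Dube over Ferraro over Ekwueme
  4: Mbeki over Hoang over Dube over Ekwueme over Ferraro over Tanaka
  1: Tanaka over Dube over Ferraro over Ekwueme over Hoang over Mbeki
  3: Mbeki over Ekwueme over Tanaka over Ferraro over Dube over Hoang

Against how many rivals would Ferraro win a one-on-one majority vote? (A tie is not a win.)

1

Ferraro against each rival (15 committee members):
Ferraro vs Dube: Ferraro is ranked higher on 3 ballots, Dube on 12. Dube wins 12–3.
Ferraro vs Ekwueme: Ekwueme, 13–2.
Ferraro vs Hoang: Ferraro is ranked higher on 6+1+3 = 10 ballots, Hoang on 5. Ferraro wins 10–5.
Ferraro–Mbeki: Mbeki 14–1.
Ferraro vs Tanaka: 4 for Ferraro, 11 for Tanaka — Tanaka by 11–4.
Ferraro beats Hoang; loses to Dube, Ekwueme, Mbeki, Tanaka — 1 pairwise win.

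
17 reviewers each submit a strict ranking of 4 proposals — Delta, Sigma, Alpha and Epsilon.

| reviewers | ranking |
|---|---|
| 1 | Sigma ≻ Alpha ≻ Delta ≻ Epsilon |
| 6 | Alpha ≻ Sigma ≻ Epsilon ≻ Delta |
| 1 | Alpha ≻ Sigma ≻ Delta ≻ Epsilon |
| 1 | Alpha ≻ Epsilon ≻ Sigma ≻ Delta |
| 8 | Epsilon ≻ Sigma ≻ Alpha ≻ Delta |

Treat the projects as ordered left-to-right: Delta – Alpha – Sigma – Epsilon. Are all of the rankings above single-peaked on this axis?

no

Axis positions: Delta=1, Alpha=2, Sigma=3, Epsilon=4.
Bloc 1 (peak Sigma at position 3): ranking walks positions 3-2-1-4, expanding outward from the peak — single-peaked.
Bloc 2 (peak Alpha at position 2): ranking walks positions 2-3-4-1, expanding outward from the peak — single-peaked.
Bloc 3 (peak Alpha at position 2): ranking walks positions 2-3-1-4, expanding outward from the peak — single-peaked.
Bloc 4: ranking walks positions 2-4-3-1; Epsilon is ranked above Sigma even though Sigma lies between Epsilon and the peak Alpha on the axis — preferences dip and rise again. Not single-peaked.
Bloc 5 (peak Epsilon at position 4): ranking walks positions 4-3-2-1, expanding outward from the peak — single-peaked.
Bloc 4 violates single-peakedness, so the profile is not single-peaked on this axis.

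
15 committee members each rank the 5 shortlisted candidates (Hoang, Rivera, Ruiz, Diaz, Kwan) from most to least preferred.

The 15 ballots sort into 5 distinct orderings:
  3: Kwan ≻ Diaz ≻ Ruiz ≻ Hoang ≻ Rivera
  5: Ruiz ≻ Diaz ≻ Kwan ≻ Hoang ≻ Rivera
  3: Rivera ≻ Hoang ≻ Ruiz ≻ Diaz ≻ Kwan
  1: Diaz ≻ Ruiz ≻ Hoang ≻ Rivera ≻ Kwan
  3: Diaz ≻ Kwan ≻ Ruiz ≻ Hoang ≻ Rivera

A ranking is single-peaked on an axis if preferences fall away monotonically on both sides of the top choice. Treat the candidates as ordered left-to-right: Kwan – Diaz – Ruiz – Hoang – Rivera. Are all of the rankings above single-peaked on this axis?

yes

Axis positions: Kwan=1, Diaz=2, Ruiz=3, Hoang=4, Rivera=5.
Cluster 1 (peak Kwan at position 1): ranking walks positions 1-2-3-4-5, expanding outward from the peak — single-peaked.
Cluster 2 (peak Ruiz at position 3): ranking walks positions 3-2-1-4-5, expanding outward from the peak — single-peaked.
Cluster 3 (peak Rivera at position 5): ranking walks positions 5-4-3-2-1, expanding outward from the peak — single-peaked.
Cluster 4 (peak Diaz at position 2): ranking walks positions 2-3-4-5-1, expanding outward from the peak — single-peaked.
Cluster 5 (peak Diaz at position 2): ranking walks positions 2-1-3-4-5, expanding outward from the peak — single-peaked.
Every ranking is single-peaked on this axis.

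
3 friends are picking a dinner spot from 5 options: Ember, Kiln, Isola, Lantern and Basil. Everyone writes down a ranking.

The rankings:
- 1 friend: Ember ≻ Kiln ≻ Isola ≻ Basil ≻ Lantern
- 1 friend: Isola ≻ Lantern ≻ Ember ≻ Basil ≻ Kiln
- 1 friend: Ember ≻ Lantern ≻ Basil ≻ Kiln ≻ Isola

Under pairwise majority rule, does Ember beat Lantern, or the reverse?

Ballots ranking Ember above Lantern: 1 + 1 = 2.
Ballots ranking Lantern above Ember: 3 − 2 = 1.
Ember wins the head-to-head 2–1.

Ember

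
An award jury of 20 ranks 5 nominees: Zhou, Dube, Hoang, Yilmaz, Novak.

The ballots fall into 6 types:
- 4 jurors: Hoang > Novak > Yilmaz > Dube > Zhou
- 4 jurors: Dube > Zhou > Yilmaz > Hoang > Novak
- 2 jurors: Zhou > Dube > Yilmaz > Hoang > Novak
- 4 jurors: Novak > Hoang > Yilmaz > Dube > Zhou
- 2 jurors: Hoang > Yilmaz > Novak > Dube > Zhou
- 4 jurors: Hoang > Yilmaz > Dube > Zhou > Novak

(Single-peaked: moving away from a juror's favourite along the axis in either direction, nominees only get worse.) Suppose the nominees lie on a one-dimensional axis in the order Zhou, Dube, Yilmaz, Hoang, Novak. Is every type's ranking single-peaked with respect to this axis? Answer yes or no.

Axis positions: Zhou=1, Dube=2, Yilmaz=3, Hoang=4, Novak=5.
Type 1 (peak Hoang at position 4): ranking walks positions 4-5-3-2-1, expanding outward from the peak — single-peaked.
Type 2 (peak Dube at position 2): ranking walks positions 2-1-3-4-5, expanding outward from the peak — single-peaked.
Type 3 (peak Zhou at position 1): ranking walks positions 1-2-3-4-5, expanding outward from the peak — single-peaked.
Type 4 (peak Novak at position 5): ranking walks positions 5-4-3-2-1, expanding outward from the peak — single-peaked.
Type 5 (peak Hoang at position 4): ranking walks positions 4-3-5-2-1, expanding outward from the peak — single-peaked.
Type 6 (peak Hoang at position 4): ranking walks positions 4-3-2-1-5, expanding outward from the peak — single-peaked.
Every ranking is single-peaked on this axis.

yes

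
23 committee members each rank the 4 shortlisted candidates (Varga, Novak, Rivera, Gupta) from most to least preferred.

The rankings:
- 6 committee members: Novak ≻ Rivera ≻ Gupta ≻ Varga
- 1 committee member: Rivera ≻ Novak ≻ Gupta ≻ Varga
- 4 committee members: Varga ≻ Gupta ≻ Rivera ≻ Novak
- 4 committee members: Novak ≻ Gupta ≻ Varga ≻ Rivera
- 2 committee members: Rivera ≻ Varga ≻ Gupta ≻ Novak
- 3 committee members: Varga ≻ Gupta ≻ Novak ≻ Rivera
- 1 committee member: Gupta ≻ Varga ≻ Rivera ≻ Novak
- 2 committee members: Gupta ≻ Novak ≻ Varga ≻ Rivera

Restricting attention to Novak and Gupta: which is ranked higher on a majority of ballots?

Ballots ranking Novak above Gupta: 6 + 1 + 4 = 11.
Ballots ranking Gupta above Novak: 23 − 11 = 12.
Gupta wins the head-to-head 12–11.

Gupta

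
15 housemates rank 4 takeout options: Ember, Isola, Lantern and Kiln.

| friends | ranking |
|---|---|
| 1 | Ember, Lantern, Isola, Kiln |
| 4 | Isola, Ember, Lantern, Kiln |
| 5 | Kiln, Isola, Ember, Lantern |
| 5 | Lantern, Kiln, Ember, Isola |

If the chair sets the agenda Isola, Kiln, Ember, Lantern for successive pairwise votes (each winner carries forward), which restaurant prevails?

Round 1: Isola vs Kiln — 5–10, Kiln advances.
Round 2: Kiln vs Ember — 10–5, Kiln advances.
Round 3: Kiln vs Lantern — 5–10, Lantern advances.
Lantern survives the agenda.

Lantern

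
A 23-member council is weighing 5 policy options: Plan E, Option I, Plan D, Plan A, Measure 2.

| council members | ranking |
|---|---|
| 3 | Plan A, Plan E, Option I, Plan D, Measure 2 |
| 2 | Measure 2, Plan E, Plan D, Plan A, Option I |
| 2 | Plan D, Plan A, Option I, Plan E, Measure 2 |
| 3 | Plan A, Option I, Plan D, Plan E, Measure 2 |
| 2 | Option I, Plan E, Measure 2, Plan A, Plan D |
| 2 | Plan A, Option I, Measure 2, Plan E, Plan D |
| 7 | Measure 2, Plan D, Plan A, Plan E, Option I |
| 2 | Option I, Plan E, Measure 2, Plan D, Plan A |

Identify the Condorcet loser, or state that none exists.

none

Head-to-head results (23 council members):
Plan E vs Option I: Plan E wins 12–11.
Plan E vs Plan D: 11 to 12, Plan D.
Plan E–Plan A: Plan A 17–6.
Plan E vs Measure 2: Plan E, 12–11.
Option I–Plan D: Option I 12–11.
Option I vs Plan A: Plan A wins 19–4.
Option I–Measure 2: Option I 14–9.
Plan D vs Plan A: Plan D wins 13–10.
Plan D–Measure 2: Measure 2 15–8.
Plan A vs Measure 2: Measure 2, 13–10.
No option is winless: Plan E beats Option I; Option I beats Plan D; Plan D beats Plan E; Plan A beats Plan E; Measure 2 beats Plan D. There is no Condorcet loser.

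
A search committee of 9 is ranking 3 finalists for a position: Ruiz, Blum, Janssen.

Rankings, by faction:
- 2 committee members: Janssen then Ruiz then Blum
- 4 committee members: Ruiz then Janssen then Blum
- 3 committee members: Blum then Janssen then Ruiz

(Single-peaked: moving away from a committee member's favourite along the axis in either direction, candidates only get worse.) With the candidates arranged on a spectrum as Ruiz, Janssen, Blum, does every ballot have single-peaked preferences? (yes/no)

Axis positions: Ruiz=1, Janssen=2, Blum=3.
Faction 1 (peak Janssen at position 2): ranking walks positions 2-1-3, expanding outward from the peak — single-peaked.
Faction 2 (peak Ruiz at position 1): ranking walks positions 1-2-3, expanding outward from the peak — single-peaked.
Faction 3 (peak Blum at position 3): ranking walks positions 3-2-1, expanding outward from the peak — single-peaked.
Every ranking is single-peaked on this axis.

yes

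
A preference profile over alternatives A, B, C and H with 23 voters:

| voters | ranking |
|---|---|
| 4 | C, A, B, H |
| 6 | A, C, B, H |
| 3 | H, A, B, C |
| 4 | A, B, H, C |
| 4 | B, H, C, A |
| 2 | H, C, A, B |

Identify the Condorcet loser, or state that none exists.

none

Head-to-head results (23 voters):
A vs B: A preferred on 4+6+3+4+2 = 19 ballots; A wins 19–4.
A vs C: A, 13–10.
A vs H: A, 14–9.
B vs C: 11 to 12, C.
B vs H: 18 to 5, B.
C vs H: H wins 13–10.
No alternative is winless: A beats B; B beats H; C beats B; H beats C. There is no Condorcet loser.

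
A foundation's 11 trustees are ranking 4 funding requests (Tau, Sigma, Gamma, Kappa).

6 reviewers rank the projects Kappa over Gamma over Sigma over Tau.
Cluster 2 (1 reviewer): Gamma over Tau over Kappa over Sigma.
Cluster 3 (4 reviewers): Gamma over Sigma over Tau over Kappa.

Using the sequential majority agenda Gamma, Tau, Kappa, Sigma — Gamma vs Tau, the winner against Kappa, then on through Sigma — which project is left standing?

Round 1: Gamma vs Tau — 11–0, Gamma advances.
Round 2: Gamma vs Kappa — 5–6, Kappa advances.
Round 3: Kappa vs Sigma — 7–4, Kappa advances.
The agenda winner is Kappa.

Kappa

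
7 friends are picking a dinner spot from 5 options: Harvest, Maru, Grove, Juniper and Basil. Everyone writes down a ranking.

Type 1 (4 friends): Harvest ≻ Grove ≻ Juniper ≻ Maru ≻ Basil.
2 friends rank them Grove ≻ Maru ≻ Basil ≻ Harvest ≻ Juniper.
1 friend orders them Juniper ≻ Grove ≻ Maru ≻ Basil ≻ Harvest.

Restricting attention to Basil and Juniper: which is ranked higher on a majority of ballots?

Juniper

Ballots ranking Basil above Juniper: 2.
Ballots ranking Juniper above Basil: 7 − 2 = 5.
Juniper wins the head-to-head 5–2.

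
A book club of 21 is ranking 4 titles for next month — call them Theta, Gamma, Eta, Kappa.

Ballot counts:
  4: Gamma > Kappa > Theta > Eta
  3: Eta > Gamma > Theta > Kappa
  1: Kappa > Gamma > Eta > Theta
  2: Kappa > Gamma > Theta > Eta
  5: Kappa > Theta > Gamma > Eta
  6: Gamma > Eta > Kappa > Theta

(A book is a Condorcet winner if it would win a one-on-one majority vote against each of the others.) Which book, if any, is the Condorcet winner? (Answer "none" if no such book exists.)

Check each pair by majority over 21 ballots:
Theta vs Gamma: Gamma wins 16–5.
Theta vs Eta: Theta, 11–10.
Theta vs Kappa: Kappa wins 18–3.
Gamma–Eta: Gamma 18–3.
Gamma vs Kappa: Gamma, 13–8.
Eta–Kappa: Kappa 12–9.
Only Gamma has no losses; Gamma is the Condorcet winner.

Gamma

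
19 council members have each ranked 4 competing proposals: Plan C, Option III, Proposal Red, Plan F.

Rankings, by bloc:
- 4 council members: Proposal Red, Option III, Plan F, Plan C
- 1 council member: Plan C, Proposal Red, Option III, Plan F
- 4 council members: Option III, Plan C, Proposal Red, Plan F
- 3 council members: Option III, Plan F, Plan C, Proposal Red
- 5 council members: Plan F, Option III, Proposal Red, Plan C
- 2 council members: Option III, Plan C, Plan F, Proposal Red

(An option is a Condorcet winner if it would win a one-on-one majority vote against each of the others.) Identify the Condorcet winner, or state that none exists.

Option III

Pairwise majorities:
Plan C vs Option III: 1 to 18, Option III.
Plan C–Proposal Red: Plan C 10–9.
Plan C vs Plan F: 7 to 12, Plan F.
Option III vs Proposal Red: Option III is ranked higher on 4+3+5+2 = 14 ballots, Proposal Red on 5. Option III wins 14–5.
Option III vs Plan F: Option III, 14–5.
Proposal Red vs Plan F: Plan F wins 10–9.
Option III defeats every rival head-to-head and is the Condorcet winner.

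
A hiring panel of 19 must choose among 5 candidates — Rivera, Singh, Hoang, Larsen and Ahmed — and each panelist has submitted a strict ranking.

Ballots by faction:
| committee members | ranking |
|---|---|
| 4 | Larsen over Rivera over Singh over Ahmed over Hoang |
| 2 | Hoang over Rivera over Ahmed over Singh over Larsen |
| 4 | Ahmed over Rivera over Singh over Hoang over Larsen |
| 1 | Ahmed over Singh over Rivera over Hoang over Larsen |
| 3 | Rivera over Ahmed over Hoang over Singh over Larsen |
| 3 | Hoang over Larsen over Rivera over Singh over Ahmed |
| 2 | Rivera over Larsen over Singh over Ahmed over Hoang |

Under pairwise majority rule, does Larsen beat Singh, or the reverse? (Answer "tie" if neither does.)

Singh

Ballots ranking Larsen above Singh: 4 + 3 + 2 = 9.
Ballots ranking Singh above Larsen: 19 − 9 = 10.
Singh wins the head-to-head 10–9.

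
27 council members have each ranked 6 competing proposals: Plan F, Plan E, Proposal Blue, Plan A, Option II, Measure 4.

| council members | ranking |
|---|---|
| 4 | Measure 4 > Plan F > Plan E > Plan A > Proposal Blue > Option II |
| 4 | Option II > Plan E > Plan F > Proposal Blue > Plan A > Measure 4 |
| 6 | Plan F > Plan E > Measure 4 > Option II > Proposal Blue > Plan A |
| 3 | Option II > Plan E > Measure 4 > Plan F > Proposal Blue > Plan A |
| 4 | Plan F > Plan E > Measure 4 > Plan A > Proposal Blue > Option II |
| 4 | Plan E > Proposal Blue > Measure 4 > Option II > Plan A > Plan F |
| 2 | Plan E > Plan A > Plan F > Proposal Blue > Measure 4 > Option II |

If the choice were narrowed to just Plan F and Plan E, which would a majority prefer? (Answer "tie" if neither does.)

Plan F

Ballots ranking Plan F above Plan E: 4 + 6 + 4 = 14.
Ballots ranking Plan E above Plan F: 27 − 14 = 13.
Plan F wins the head-to-head 14–13.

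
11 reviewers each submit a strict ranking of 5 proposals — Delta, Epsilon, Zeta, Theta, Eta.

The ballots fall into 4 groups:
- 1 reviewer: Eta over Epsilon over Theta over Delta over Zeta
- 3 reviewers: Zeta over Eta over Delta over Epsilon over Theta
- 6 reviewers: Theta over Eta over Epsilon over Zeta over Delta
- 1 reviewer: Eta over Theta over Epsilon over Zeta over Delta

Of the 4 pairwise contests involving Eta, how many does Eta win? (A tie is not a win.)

Eta against each rival (11 reviewers):
Eta vs Delta: Eta preferred on 1+3+6+1 = 11 ballots; Eta wins 11–0.
Eta–Epsilon: Eta 11–0.
Eta vs Zeta: 8 to 3, Eta.
Eta vs Theta: Eta preferred on 1+3+1 = 5 ballots; Theta wins 6–5.
Eta beats Delta, Epsilon, Zeta; loses to Theta — 3 pairwise wins.

3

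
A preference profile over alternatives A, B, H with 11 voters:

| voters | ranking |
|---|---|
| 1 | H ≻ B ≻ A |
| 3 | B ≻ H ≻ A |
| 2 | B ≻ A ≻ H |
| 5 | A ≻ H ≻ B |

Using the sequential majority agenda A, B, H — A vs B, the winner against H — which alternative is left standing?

H

Round 1: A vs B — 5–6, B advances.
Round 2: B vs H — 5–6, H advances.
The agenda winner is H.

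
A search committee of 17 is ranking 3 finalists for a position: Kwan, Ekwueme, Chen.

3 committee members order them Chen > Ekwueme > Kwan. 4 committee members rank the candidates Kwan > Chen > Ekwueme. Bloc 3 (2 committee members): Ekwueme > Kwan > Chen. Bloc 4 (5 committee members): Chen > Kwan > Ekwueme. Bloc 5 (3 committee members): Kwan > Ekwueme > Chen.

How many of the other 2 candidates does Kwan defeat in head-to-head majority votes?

2

Kwan against each rival (17 committee members):
Kwan vs Ekwueme: Kwan, 12–5.
Kwan vs Chen: Kwan wins 9–8.
Kwan beats Ekwueme, Chen — 2 pairwise wins.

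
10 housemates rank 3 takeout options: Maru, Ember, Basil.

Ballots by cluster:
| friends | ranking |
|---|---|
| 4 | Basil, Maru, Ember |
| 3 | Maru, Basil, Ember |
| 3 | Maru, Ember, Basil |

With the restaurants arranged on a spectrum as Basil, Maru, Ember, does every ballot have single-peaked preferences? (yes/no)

yes

Axis positions: Basil=1, Maru=2, Ember=3.
Cluster 1 (peak Basil at position 1): ranking walks positions 1-2-3, expanding outward from the peak — single-peaked.
Cluster 2 (peak Maru at position 2): ranking walks positions 2-1-3, expanding outward from the peak — single-peaked.
Cluster 3 (peak Maru at position 2): ranking walks positions 2-3-1, expanding outward from the peak — single-peaked.
Every ranking is single-peaked on this axis.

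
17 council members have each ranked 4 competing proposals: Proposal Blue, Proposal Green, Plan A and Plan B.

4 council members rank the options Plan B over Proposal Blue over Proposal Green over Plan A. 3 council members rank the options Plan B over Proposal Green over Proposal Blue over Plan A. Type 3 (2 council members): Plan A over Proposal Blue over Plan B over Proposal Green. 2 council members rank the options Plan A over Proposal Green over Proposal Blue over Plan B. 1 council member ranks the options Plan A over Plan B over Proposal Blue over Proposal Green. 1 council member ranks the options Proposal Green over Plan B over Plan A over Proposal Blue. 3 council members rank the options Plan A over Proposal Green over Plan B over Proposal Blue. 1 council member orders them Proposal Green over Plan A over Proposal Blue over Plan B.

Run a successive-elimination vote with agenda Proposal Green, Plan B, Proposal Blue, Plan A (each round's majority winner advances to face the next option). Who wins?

Plan A

Round 1: Proposal Green vs Plan B — 7–10, Plan B advances.
Round 2: Plan B vs Proposal Blue — 12–5, Plan B advances.
Round 3: Plan B vs Plan A — 8–9, Plan A advances.
Plan A survives the agenda.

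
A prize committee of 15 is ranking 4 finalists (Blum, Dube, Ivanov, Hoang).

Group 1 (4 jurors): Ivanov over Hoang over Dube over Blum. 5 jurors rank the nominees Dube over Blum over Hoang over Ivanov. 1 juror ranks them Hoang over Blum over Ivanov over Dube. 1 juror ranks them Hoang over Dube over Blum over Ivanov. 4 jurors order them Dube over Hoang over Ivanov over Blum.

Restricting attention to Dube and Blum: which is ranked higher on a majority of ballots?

Ballots ranking Dube above Blum: 4 + 5 + 1 + 4 = 14.
Ballots ranking Blum above Dube: 15 − 14 = 1.
Dube wins the head-to-head 14–1.

Dube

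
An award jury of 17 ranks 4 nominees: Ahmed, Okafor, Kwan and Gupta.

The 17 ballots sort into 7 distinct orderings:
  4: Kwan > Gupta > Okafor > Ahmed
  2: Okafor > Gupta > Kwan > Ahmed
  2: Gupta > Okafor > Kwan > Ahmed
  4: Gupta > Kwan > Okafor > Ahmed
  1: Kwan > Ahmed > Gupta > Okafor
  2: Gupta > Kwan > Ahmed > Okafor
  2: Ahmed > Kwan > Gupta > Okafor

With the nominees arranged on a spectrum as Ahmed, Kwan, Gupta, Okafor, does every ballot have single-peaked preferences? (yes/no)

Axis positions: Ahmed=1, Kwan=2, Gupta=3, Okafor=4.
Faction 1 (peak Kwan at position 2): ranking walks positions 2-3-4-1, expanding outward from the peak — single-peaked.
Faction 2 (peak Okafor at position 4): ranking walks positions 4-3-2-1, expanding outward from the peak — single-peaked.
Faction 3 (peak Gupta at position 3): ranking walks positions 3-4-2-1, expanding outward from the peak — single-peaked.
Faction 4 (peak Gupta at position 3): ranking walks positions 3-2-4-1, expanding outward from the peak — single-peaked.
Faction 5 (peak Kwan at position 2): ranking walks positions 2-1-3-4, expanding outward from the peak — single-peaked.
Faction 6 (peak Gupta at position 3): ranking walks positions 3-2-1-4, expanding outward from the peak — single-peaked.
Faction 7 (peak Ahmed at position 1): ranking walks positions 1-2-3-4, expanding outward from the peak — single-peaked.
Every ranking is single-peaked on this axis.

yes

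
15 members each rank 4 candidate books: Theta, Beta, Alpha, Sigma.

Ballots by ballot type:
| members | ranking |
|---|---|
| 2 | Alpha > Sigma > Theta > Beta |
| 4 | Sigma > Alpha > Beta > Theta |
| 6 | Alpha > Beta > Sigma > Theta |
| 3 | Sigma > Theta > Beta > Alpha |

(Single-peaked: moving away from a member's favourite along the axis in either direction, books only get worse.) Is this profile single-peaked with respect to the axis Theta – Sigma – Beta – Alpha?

Axis positions: Theta=1, Sigma=2, Beta=3, Alpha=4.
Ballot type 1: ranking walks positions 4-2-1-3; Sigma is ranked above Beta even though Beta lies between Sigma and the peak Alpha on the axis — preferences dip and rise again. Not single-peaked.
Ballot type 2: ranking walks positions 2-4-3-1; Alpha is ranked above Beta even though Beta lies between Alpha and the peak Sigma on the axis — preferences dip and rise again. Not single-peaked.
Ballot type 3 (peak Alpha at position 4): ranking walks positions 4-3-2-1, expanding outward from the peak — single-peaked.
Ballot type 4 (peak Sigma at position 2): ranking walks positions 2-1-3-4, expanding outward from the peak — single-peaked.
Ballot type 1 violates single-peakedness, so the profile is not single-peaked on this axis.

no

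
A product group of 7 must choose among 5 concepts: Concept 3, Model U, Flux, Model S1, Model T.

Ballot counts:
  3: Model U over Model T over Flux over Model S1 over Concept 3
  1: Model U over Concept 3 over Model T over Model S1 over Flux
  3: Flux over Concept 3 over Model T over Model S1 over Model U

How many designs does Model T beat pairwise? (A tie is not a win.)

2

Model T against each rival (7 engineers):
Model T vs Concept 3: Concept 3, 4–3.
Model T–Model U: Model U 4–3.
Model T–Flux: Model T 4–3.
Model T–Model S1: Model T 7–0.
Model T beats Flux, Model S1; loses to Concept 3, Model U — 2 pairwise wins.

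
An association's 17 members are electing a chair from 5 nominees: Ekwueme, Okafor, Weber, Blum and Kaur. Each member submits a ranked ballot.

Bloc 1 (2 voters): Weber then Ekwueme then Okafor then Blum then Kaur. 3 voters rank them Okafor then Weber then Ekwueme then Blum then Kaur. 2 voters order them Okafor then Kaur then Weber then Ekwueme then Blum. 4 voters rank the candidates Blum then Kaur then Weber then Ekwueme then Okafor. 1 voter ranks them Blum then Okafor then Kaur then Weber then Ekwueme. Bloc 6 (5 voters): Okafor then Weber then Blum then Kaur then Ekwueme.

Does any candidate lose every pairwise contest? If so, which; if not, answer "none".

Pairwise majorities:
Ekwueme vs Okafor: Okafor, 11–6.
Ekwueme vs Weber: Weber wins 17–0.
Ekwueme vs Blum: Ekwueme preferred on 2+3+2 = 7 ballots; Blum wins 10–7.
Ekwueme–Kaur: Kaur 12–5.
Okafor vs Weber: Okafor preferred on 3+2+1+5 = 11 ballots; Okafor wins 11–6.
Okafor vs Blum: Okafor preferred on 2+3+2+5 = 12 ballots; Okafor wins 12–5.
Okafor–Kaur: Okafor 13–4.
Weber–Blum: Weber 12–5.
Weber–Kaur: Weber 10–7.
Blum vs Kaur: Blum is ranked higher on 2+3+4+1+5 = 15 ballots, Kaur on 2. Blum wins 15–2.
Only Ekwueme has no wins; Ekwueme is the Condorcet loser.

Ekwueme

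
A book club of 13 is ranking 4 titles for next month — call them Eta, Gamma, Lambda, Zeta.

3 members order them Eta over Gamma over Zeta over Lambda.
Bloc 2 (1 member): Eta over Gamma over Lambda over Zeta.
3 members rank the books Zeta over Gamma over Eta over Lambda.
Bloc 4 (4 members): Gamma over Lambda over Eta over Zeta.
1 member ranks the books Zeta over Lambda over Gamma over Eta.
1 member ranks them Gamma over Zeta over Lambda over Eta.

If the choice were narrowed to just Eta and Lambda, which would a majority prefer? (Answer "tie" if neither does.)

Ballots ranking Eta above Lambda: 3 + 1 + 3 = 7.
Ballots ranking Lambda above Eta: 13 − 7 = 6.
Eta wins the head-to-head 7–6.

Eta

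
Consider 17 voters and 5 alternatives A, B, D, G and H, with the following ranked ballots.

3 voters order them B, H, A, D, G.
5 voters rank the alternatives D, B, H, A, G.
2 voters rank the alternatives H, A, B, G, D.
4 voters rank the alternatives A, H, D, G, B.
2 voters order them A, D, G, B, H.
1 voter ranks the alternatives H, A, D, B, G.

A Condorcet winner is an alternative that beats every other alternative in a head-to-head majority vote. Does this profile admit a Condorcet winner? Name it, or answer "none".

Pairwise majorities:
A vs B: A, 9–8.
A vs D: A, 12–5.
A–G: A 17–0.
A vs H: H wins 11–6.
B vs D: D, 12–5.
B vs G: B wins 11–6.
B vs H: B wins 10–7.
D–G: D 15–2.
D–H: H 10–7.
G vs H: H, 15–2.
Every alternative loses at least once (A loses to H; B loses to A; D loses to A; G loses to A; H loses to B). The majority relation contains the cycle A beats B beats H beats A, so there is no Condorcet winner.

none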